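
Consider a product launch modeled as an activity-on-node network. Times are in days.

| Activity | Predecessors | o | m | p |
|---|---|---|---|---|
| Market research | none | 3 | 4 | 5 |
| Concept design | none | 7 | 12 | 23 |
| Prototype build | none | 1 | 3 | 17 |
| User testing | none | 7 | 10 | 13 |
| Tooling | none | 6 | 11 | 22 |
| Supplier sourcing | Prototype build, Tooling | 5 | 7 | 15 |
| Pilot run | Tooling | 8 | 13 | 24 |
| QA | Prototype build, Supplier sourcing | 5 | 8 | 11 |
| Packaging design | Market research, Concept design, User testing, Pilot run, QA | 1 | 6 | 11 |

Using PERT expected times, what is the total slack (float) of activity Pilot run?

2 days

te_Market research = (3 + 4·4 + 5)/6 = 24/6 = 4
te_Concept design = (7 + 4·12 + 23)/6 = 78/6 = 13
te_Prototype build = (1 + 4·3 + 17)/6 = 30/6 = 5
te_User testing = (7 + 4·10 + 13)/6 = 60/6 = 10
te_Tooling = (6 + 4·11 + 22)/6 = 72/6 = 12
te_Supplier sourcing = (5 + 4·7 + 15)/6 = 48/6 = 8
te_Pilot run = (8 + 4·13 + 24)/6 = 84/6 = 14
te_QA = (5 + 4·8 + 11)/6 = 48/6 = 8
te_Packaging design = (1 + 4·6 + 11)/6 = 36/6 = 6

Forward pass:
ES_Market research = 0; EF_Market research = 4
ES_Concept design = 0; EF_Concept design = 13
ES_Prototype build = 0; EF_Prototype build = 5
ES_User testing = 0; EF_User testing = 10
ES_Tooling = 0; EF_Tooling = 12
ES_Supplier sourcing = max(EF_Prototype build=5, EF_Tooling=12) = 12; EF_Supplier sourcing = 12+8 = 20
ES_Pilot run = 12; EF_Pilot run = 12+14 = 26
ES_QA = max(EF_Prototype build=5, EF_Supplier sourcing=20) = 20; EF_QA = 20+8 = 28
ES_Packaging design = max(EF_Market research=4, EF_Concept design=13, EF_User testing=10, EF_Pilot run=26, EF_QA=28) = 28; EF_Packaging design = 28+6 = 34
Expected project duration μ = 34 days. Critical path: Tooling → Supplier sourcing → QA → Packaging design.

Backward pass:
LF_Packaging design = 34; LS_Packaging design = 34−6 = 28
LF_QA = LS_Packaging design = 28; LS_QA = 28−8 = 20
LF_Pilot run = LS_Packaging design = 28; LS_Pilot run = 28−14 = 14
LF_Supplier sourcing = LS_QA = 20; LS_Supplier sourcing = 20−8 = 12
LF_Tooling = min(LS_Supplier sourcing=12, LS_Pilot run=14) = 12; LS_Tooling = 12−12 = 0
LF_User testing = LS_Packaging design = 28; LS_User testing = 28−10 = 18
LF_Prototype build = min(LS_Supplier sourcing=12, LS_QA=20) = 12; LS_Prototype build = 12−5 = 7
LF_Concept design = LS_Packaging design = 28; LS_Concept design = 28−13 = 15
LF_Market research = LS_Packaging design = 28; LS_Market research = 28−4 = 24
Slack_Pilot run = LS_Pilot run − ES_Pilot run = 14 − 12 = 2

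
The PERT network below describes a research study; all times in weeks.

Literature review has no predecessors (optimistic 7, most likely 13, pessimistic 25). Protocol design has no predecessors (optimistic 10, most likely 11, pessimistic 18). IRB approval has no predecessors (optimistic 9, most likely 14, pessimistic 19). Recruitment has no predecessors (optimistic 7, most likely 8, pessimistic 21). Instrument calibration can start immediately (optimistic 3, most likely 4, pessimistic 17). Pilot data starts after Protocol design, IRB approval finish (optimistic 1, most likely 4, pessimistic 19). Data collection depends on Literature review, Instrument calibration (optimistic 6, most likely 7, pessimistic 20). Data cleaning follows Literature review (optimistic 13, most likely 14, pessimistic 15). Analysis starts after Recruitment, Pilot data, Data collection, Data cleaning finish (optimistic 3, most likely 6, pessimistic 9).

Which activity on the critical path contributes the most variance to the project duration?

Literature review

te_Literature review = (7 + 4·13 + 25)/6 = 84/6 = 14; σ²_Literature review = ((25−7)/6)² = 9.000
te_Protocol design = (10 + 4·11 + 18)/6 = 72/6 = 12; σ²_Protocol design = ((18−10)/6)² = 1.778
te_IRB approval = (9 + 4·14 + 19)/6 = 84/6 = 14; σ²_IRB approval = ((19−9)/6)² = 2.778
te_Recruitment = (7 + 4·8 + 21)/6 = 60/6 = 10; σ²_Recruitment = ((21−7)/6)² = 5.444
te_Instrument calibration = (3 + 4·4 + 17)/6 = 36/6 = 6; σ²_Instrument calibration = ((17−3)/6)² = 5.444
te_Pilot data = (1 + 4·4 + 19)/6 = 36/6 = 6; σ²_Pilot data = ((19−1)/6)² = 9.000
te_Data collection = (6 + 4·7 + 20)/6 = 54/6 = 9; σ²_Data collection = ((20−6)/6)² = 5.444
te_Data cleaning = (13 + 4·14 + 15)/6 = 84/6 = 14; σ²_Data cleaning = ((15−13)/6)² = 0.111
te_Analysis = (3 + 4·6 + 9)/6 = 36/6 = 6; σ²_Analysis = ((9−3)/6)² = 1.000

Forward pass:
ES_Literature review = 0; EF_Literature review = 14
ES_Protocol design = 0; EF_Protocol design = 12
ES_IRB approval = 0; EF_IRB approval = 14
ES_Recruitment = 0; EF_Recruitment = 10
ES_Instrument calibration = 0; EF_Instrument calibration = 6
ES_Pilot data = max(EF_Protocol design=12, EF_IRB approval=14) = 14; EF_Pilot data = 14+6 = 20
ES_Data collection = max(EF_Literature review=14, EF_Instrument calibration=6) = 14; EF_Data collection = 14+9 = 23
ES_Data cleaning = 14; EF_Data cleaning = 14+14 = 28
ES_Analysis = max(EF_Recruitment=10, EF_Pilot data=20, EF_Data collection=23, EF_Data cleaning=28) = 28; EF_Analysis = 28+6 = 34
Expected project duration μ = 34 weeks. Critical path: Literature review → Data cleaning → Analysis.

Variances on critical path: σ²_Literature review=9.000, σ²_Data cleaning=0.111, σ²_Analysis=1.000.
Largest is σ²_Literature review = 9.000.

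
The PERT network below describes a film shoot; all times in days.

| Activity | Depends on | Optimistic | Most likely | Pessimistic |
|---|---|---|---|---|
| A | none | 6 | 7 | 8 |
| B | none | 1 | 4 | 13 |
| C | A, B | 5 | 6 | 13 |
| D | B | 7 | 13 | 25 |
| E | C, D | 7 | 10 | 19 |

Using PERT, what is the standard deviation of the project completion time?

te_A = (6 + 4·7 + 8)/6 = 42/6 = 7; σ²_A = ((8−6)/6)² = 0.111
te_B = (1 + 4·4 + 13)/6 = 30/6 = 5; σ²_B = ((13−1)/6)² = 4.000
te_C = (5 + 4·6 + 13)/6 = 42/6 = 7; σ²_C = ((13−5)/6)² = 1.778
te_D = (7 + 4·13 + 25)/6 = 84/6 = 14; σ²_D = ((25−7)/6)² = 9.000
te_E = (7 + 4·10 + 19)/6 = 66/6 = 11; σ²_E = ((19−7)/6)² = 4.000

Forward pass:
ES_A = 0; EF_A = 7
ES_B = 0; EF_B = 5
ES_C = max(EF_A=7, EF_B=5) = 7; EF_C = 7+7 = 14
ES_D = 5; EF_D = 5+14 = 19
ES_E = max(EF_C=14, EF_D=19) = 19; EF_E = 19+11 = 30
Expected project duration μ = 30 days. Critical path: B → D → E.

Variance along critical path = 4.000 + 9.000 + 4.000 = 17.000
σ = √17.000 = 4.123 days

4.12 days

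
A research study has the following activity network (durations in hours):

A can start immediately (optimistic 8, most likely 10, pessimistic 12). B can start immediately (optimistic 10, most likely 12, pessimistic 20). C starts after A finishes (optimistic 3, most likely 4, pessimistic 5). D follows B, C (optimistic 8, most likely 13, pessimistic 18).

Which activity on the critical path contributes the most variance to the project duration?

D

te_A = (8 + 4·10 + 12)/6 = 60/6 = 10; σ²_A = ((12−8)/6)² = 0.444
te_B = (10 + 4·12 + 20)/6 = 78/6 = 13; σ²_B = ((20−10)/6)² = 2.778
te_C = (3 + 4·4 + 5)/6 = 24/6 = 4; σ²_C = ((5−3)/6)² = 0.111
te_D = (8 + 4·13 + 18)/6 = 78/6 = 13; σ²_D = ((18−8)/6)² = 2.778

Forward pass:
ES_A = 0; EF_A = 10
ES_B = 0; EF_B = 13
ES_C = 10; EF_C = 10+4 = 14
ES_D = max(EF_B=13, EF_C=14) = 14; EF_D = 14+13 = 27
Expected project duration μ = 27 hours. Critical path: A → C → D.

Variances on critical path: σ²_A=0.444, σ²_C=0.111, σ²_D=2.778.
Largest is σ²_D = 2.778.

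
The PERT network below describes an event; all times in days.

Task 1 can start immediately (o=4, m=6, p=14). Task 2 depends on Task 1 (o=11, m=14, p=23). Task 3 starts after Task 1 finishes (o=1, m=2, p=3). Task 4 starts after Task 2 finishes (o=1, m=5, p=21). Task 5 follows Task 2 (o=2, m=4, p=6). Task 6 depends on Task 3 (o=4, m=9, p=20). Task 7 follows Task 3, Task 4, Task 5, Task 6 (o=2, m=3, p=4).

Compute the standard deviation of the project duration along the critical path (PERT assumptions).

4.24 days

te_Task 1 = (4 + 4·6 + 14)/6 = 42/6 = 7; σ²_Task 1 = ((14−4)/6)² = 2.778
te_Task 2 = (11 + 4·14 + 23)/6 = 90/6 = 15; σ²_Task 2 = ((23−11)/6)² = 4.000
te_Task 3 = (1 + 4·2 + 3)/6 = 12/6 = 2; σ²_Task 3 = ((3−1)/6)² = 0.111
te_Task 4 = (1 + 4·5 + 21)/6 = 42/6 = 7; σ²_Task 4 = ((21−1)/6)² = 11.111
te_Task 5 = (2 + 4·4 + 6)/6 = 24/6 = 4; σ²_Task 5 = ((6−2)/6)² = 0.444
te_Task 6 = (4 + 4·9 + 20)/6 = 60/6 = 10; σ²_Task 6 = ((20−4)/6)² = 7.111
te_Task 7 = (2 + 4·3 + 4)/6 = 18/6 = 3; σ²_Task 7 = ((4−2)/6)² = 0.111

Forward pass:
ES_Task 1 = 0; EF_Task 1 = 7
ES_Task 2 = 7; EF_Task 2 = 7+15 = 22
ES_Task 3 = 7; EF_Task 3 = 7+2 = 9
ES_Task 4 = 22; EF_Task 4 = 22+7 = 29
ES_Task 5 = 22; EF_Task 5 = 22+4 = 26
ES_Task 6 = 9; EF_Task 6 = 9+10 = 19
ES_Task 7 = max(EF_Task 3=9, EF_Task 4=29, EF_Task 5=26, EF_Task 6=19) = 29; EF_Task 7 = 29+3 = 32
Expected project duration μ = 32 days. Critical path: Task 1 → Task 2 → Task 4 → Task 7.

Variance along critical path = 2.778 + 4.000 + 11.111 + 0.111 = 18.000
σ = √18.000 = 4.243 days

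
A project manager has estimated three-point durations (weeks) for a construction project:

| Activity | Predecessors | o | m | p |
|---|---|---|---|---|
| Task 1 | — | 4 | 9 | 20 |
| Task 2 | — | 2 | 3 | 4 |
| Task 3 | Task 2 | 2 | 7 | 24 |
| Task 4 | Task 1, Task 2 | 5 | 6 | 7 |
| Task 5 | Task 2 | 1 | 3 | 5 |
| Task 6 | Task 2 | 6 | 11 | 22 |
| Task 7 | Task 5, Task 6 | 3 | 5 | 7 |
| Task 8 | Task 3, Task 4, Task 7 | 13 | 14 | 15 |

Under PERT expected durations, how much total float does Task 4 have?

te_Task 1 = (4 + 4·9 + 20)/6 = 60/6 = 10
te_Task 2 = (2 + 4·3 + 4)/6 = 18/6 = 3
te_Task 3 = (2 + 4·7 + 24)/6 = 54/6 = 9
te_Task 4 = (5 + 4·6 + 7)/6 = 36/6 = 6
te_Task 5 = (1 + 4·3 + 5)/6 = 18/6 = 3
te_Task 6 = (6 + 4·11 + 22)/6 = 72/6 = 12
te_Task 7 = (3 + 4·5 + 7)/6 = 30/6 = 5
te_Task 8 = (13 + 4·14 + 15)/6 = 84/6 = 14

Forward pass:
ES_Task 1 = 0; EF_Task 1 = 10
ES_Task 2 = 0; EF_Task 2 = 3
ES_Task 3 = 3; EF_Task 3 = 3+9 = 12
ES_Task 4 = max(EF_Task 1=10, EF_Task 2=3) = 10; EF_Task 4 = 10+6 = 16
ES_Task 5 = 3; EF_Task 5 = 3+3 = 6
ES_Task 6 = 3; EF_Task 6 = 3+12 = 15
ES_Task 7 = max(EF_Task 5=6, EF_Task 6=15) = 15; EF_Task 7 = 15+5 = 20
ES_Task 8 = max(EF_Task 3=12, EF_Task 4=16, EF_Task 7=20) = 20; EF_Task 8 = 20+14 = 34
Expected project duration μ = 34 weeks. Critical path: Task 2 → Task 6 → Task 7 → Task 8.

Backward pass:
LF_Task 8 = 34; LS_Task 8 = 34−14 = 20
LF_Task 7 = LS_Task 8 = 20; LS_Task 7 = 20−5 = 15
LF_Task 6 = LS_Task 7 = 15; LS_Task 6 = 15−12 = 3
LF_Task 5 = LS_Task 7 = 15; LS_Task 5 = 15−3 = 12
LF_Task 4 = LS_Task 8 = 20; LS_Task 4 = 20−6 = 14
LF_Task 3 = LS_Task 8 = 20; LS_Task 3 = 20−9 = 11
LF_Task 2 = min(LS_Task 3=11, LS_Task 4=14, LS_Task 5=12, LS_Task 6=3) = 3; LS_Task 2 = 3−3 = 0
LF_Task 1 = LS_Task 4 = 14; LS_Task 1 = 14−10 = 4
Slack_Task 4 = LS_Task 4 − ES_Task 4 = 14 − 10 = 4

4 weeks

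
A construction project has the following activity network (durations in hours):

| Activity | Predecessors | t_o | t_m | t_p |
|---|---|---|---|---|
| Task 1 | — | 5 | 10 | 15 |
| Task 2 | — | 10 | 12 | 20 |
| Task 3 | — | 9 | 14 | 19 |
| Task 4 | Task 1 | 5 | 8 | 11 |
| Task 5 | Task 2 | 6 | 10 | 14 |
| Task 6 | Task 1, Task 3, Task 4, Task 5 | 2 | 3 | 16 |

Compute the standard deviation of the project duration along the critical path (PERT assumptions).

te_Task 1 = (5 + 4·10 + 15)/6 = 60/6 = 10; σ²_Task 1 = ((15−5)/6)² = 2.778
te_Task 2 = (10 + 4·12 + 20)/6 = 78/6 = 13; σ²_Task 2 = ((20−10)/6)² = 2.778
te_Task 3 = (9 + 4·14 + 19)/6 = 84/6 = 14; σ²_Task 3 = ((19−9)/6)² = 2.778
te_Task 4 = (5 + 4·8 + 11)/6 = 48/6 = 8; σ²_Task 4 = ((11−5)/6)² = 1.000
te_Task 5 = (6 + 4·10 + 14)/6 = 60/6 = 10; σ²_Task 5 = ((14−6)/6)² = 1.778
te_Task 6 = (2 + 4·3 + 16)/6 = 30/6 = 5; σ²_Task 6 = ((16−2)/6)² = 5.444

Forward pass:
ES_Task 1 = 0; EF_Task 1 = 10
ES_Task 2 = 0; EF_Task 2 = 13
ES_Task 3 = 0; EF_Task 3 = 14
ES_Task 4 = 10; EF_Task 4 = 10+8 = 18
ES_Task 5 = 13; EF_Task 5 = 13+10 = 23
ES_Task 6 = max(EF_Task 1=10, EF_Task 3=14, EF_Task 4=18, EF_Task 5=23) = 23; EF_Task 6 = 23+5 = 28
Expected project duration μ = 28 hours. Critical path: Task 2 → Task 5 → Task 6.

Variance along critical path = 2.778 + 1.778 + 5.444 = 10.000
σ = √10.000 = 3.162 hours

3.16 hours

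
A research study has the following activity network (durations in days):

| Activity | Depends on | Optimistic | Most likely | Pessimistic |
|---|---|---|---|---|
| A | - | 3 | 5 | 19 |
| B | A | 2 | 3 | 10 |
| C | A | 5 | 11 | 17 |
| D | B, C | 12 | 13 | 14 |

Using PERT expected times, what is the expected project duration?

31 days

te_A = (3 + 4·5 + 19)/6 = 42/6 = 7
te_B = (2 + 4·3 + 10)/6 = 24/6 = 4
te_C = (5 + 4·11 + 17)/6 = 66/6 = 11
te_D = (12 + 4·13 + 14)/6 = 78/6 = 13

Forward pass:
ES_A = 0; EF_A = 7
ES_B = 7; EF_B = 7+4 = 11
ES_C = 7; EF_C = 7+11 = 18
ES_D = max(EF_B=11, EF_C=18) = 18; EF_D = 18+13 = 31
Expected project duration μ = 31 days. Critical path: A → C → D.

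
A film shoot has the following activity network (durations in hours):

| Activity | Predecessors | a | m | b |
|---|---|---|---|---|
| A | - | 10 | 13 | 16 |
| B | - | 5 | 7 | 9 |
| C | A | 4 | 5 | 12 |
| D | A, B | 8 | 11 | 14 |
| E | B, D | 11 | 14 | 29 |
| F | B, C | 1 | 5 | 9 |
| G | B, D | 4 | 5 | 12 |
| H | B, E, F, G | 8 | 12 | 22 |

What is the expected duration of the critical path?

53 hours

te_A = (10 + 4·13 + 16)/6 = 78/6 = 13
te_B = (5 + 4·7 + 9)/6 = 42/6 = 7
te_C = (4 + 4·5 + 12)/6 = 36/6 = 6
te_D = (8 + 4·11 + 14)/6 = 66/6 = 11
te_E = (11 + 4·14 + 29)/6 = 96/6 = 16
te_F = (1 + 4·5 + 9)/6 = 30/6 = 5
te_G = (4 + 4·5 + 12)/6 = 36/6 = 6
te_H = (8 + 4·12 + 22)/6 = 78/6 = 13

Forward pass:
ES_A = 0; EF_A = 13
ES_B = 0; EF_B = 7
ES_C = 13; EF_C = 13+6 = 19
ES_D = max(EF_A=13, EF_B=7) = 13; EF_D = 13+11 = 24
ES_E = max(EF_B=7, EF_D=24) = 24; EF_E = 24+16 = 40
ES_F = max(EF_B=7, EF_C=19) = 19; EF_F = 19+5 = 24
ES_G = max(EF_B=7, EF_D=24) = 24; EF_G = 24+6 = 30
ES_H = max(EF_B=7, EF_E=40, EF_F=24, EF_G=30) = 40; EF_H = 40+13 = 53
Expected project duration μ = 53 hours. Critical path: A → D → E → H.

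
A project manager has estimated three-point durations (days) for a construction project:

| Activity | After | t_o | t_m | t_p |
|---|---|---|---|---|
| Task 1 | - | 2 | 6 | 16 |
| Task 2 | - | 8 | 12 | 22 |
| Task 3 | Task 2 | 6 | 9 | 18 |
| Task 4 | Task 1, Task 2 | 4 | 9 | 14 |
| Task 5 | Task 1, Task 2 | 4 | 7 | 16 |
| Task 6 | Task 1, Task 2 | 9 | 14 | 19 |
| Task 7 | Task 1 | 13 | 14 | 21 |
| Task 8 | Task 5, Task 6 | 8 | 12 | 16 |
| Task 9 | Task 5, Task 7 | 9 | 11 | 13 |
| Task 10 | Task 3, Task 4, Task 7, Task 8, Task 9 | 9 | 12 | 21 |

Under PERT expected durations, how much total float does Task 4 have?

17 days

te_Task 1 = (2 + 4·6 + 16)/6 = 42/6 = 7
te_Task 2 = (8 + 4·12 + 22)/6 = 78/6 = 13
te_Task 3 = (6 + 4·9 + 18)/6 = 60/6 = 10
te_Task 4 = (4 + 4·9 + 14)/6 = 54/6 = 9
te_Task 5 = (4 + 4·7 + 16)/6 = 48/6 = 8
te_Task 6 = (9 + 4·14 + 19)/6 = 84/6 = 14
te_Task 7 = (13 + 4·14 + 21)/6 = 90/6 = 15
te_Task 8 = (8 + 4·12 + 16)/6 = 72/6 = 12
te_Task 9 = (9 + 4·11 + 13)/6 = 66/6 = 11
te_Task 10 = (9 + 4·12 + 21)/6 = 78/6 = 13

Forward pass:
ES_Task 1 = 0; EF_Task 1 = 7
ES_Task 2 = 0; EF_Task 2 = 13
ES_Task 3 = 13; EF_Task 3 = 13+10 = 23
ES_Task 4 = max(EF_Task 1=7, EF_Task 2=13) = 13; EF_Task 4 = 13+9 = 22
ES_Task 5 = max(EF_Task 1=7, EF_Task 2=13) = 13; EF_Task 5 = 13+8 = 21
ES_Task 6 = max(EF_Task 1=7, EF_Task 2=13) = 13; EF_Task 6 = 13+14 = 27
ES_Task 7 = 7; EF_Task 7 = 7+15 = 22
ES_Task 8 = max(EF_Task 5=21, EF_Task 6=27) = 27; EF_Task 8 = 27+12 = 39
ES_Task 9 = max(EF_Task 5=21, EF_Task 7=22) = 22; EF_Task 9 = 22+11 = 33
ES_Task 10 = max(EF_Task 3=23, EF_Task 4=22, EF_Task 7=22, EF_Task 8=39, EF_Task 9=33) = 39; EF_Task 10 = 39+13 = 52
Expected project duration μ = 52 days. Critical path: Task 2 → Task 6 → Task 8 → Task 10.

Backward pass:
LF_Task 10 = 52; LS_Task 10 = 52−13 = 39
LF_Task 9 = LS_Task 10 = 39; LS_Task 9 = 39−11 = 28
LF_Task 8 = LS_Task 10 = 39; LS_Task 8 = 39−12 = 27
LF_Task 7 = min(LS_Task 9=28, LS_Task 10=39) = 28; LS_Task 7 = 28−15 = 13
LF_Task 6 = LS_Task 8 = 27; LS_Task 6 = 27−14 = 13
LF_Task 5 = min(LS_Task 8=27, LS_Task 9=28) = 27; LS_Task 5 = 27−8 = 19
LF_Task 4 = LS_Task 10 = 39; LS_Task 4 = 39−9 = 30
LF_Task 3 = LS_Task 10 = 39; LS_Task 3 = 39−10 = 29
LF_Task 2 = min(LS_Task 3=29, LS_Task 4=30, LS_Task 5=19, LS_Task 6=13) = 13; LS_Task 2 = 13−13 = 0
LF_Task 1 = min(LS_Task 4=30, LS_Task 5=19, LS_Task 6=13, LS_Task 7=13) = 13; LS_Task 1 = 13−7 = 6
Slack_Task 4 = LS_Task 4 − ES_Task 4 = 30 − 13 = 17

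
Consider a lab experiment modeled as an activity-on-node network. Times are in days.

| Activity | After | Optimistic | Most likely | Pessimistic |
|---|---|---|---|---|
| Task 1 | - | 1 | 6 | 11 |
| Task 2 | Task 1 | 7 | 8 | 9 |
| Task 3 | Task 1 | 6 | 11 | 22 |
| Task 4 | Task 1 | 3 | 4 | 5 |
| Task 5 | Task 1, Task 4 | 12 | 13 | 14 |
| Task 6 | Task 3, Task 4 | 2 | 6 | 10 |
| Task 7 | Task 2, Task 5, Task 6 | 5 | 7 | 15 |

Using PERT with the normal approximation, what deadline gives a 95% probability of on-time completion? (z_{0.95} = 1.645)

38.3 days

te_Task 1 = (1 + 4·6 + 11)/6 = 36/6 = 6; σ²_Task 1 = ((11−1)/6)² = 2.778
te_Task 2 = (7 + 4·8 + 9)/6 = 48/6 = 8; σ²_Task 2 = ((9−7)/6)² = 0.111
te_Task 3 = (6 + 4·11 + 22)/6 = 72/6 = 12; σ²_Task 3 = ((22−6)/6)² = 7.111
te_Task 4 = (3 + 4·4 + 5)/6 = 24/6 = 4; σ²_Task 4 = ((5−3)/6)² = 0.111
te_Task 5 = (12 + 4·13 + 14)/6 = 78/6 = 13; σ²_Task 5 = ((14−12)/6)² = 0.111
te_Task 6 = (2 + 4·6 + 10)/6 = 36/6 = 6; σ²_Task 6 = ((10−2)/6)² = 1.778
te_Task 7 = (5 + 4·7 + 15)/6 = 48/6 = 8; σ²_Task 7 = ((15−5)/6)² = 2.778

Forward pass:
ES_Task 1 = 0; EF_Task 1 = 6
ES_Task 2 = 6; EF_Task 2 = 6+8 = 14
ES_Task 3 = 6; EF_Task 3 = 6+12 = 18
ES_Task 4 = 6; EF_Task 4 = 6+4 = 10
ES_Task 5 = max(EF_Task 1=6, EF_Task 4=10) = 10; EF_Task 5 = 10+13 = 23
ES_Task 6 = max(EF_Task 3=18, EF_Task 4=10) = 18; EF_Task 6 = 18+6 = 24
ES_Task 7 = max(EF_Task 2=14, EF_Task 5=23, EF_Task 6=24) = 24; EF_Task 7 = 24+8 = 32
Expected project duration μ = 32 days. Critical path: Task 1 → Task 3 → Task 6 → Task 7.

Variance along critical path = 2.778 + 7.111 + 1.778 + 2.778 = 14.444; σ = 3.801 days.
D = μ + z·σ = 32 + 1.645·3.801 = 38.3 days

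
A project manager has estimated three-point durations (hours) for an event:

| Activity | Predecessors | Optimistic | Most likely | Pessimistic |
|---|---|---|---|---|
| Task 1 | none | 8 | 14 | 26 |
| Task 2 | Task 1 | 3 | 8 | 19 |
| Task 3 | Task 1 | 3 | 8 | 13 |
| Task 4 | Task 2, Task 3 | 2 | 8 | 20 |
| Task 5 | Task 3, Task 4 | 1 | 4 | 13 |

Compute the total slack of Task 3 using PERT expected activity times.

1 hours

te_Task 1 = (8 + 4·14 + 26)/6 = 90/6 = 15
te_Task 2 = (3 + 4·8 + 19)/6 = 54/6 = 9
te_Task 3 = (3 + 4·8 + 13)/6 = 48/6 = 8
te_Task 4 = (2 + 4·8 + 20)/6 = 54/6 = 9
te_Task 5 = (1 + 4·4 + 13)/6 = 30/6 = 5

Forward pass:
ES_Task 1 = 0; EF_Task 1 = 15
ES_Task 2 = 15; EF_Task 2 = 15+9 = 24
ES_Task 3 = 15; EF_Task 3 = 15+8 = 23
ES_Task 4 = max(EF_Task 2=24, EF_Task 3=23) = 24; EF_Task 4 = 24+9 = 33
ES_Task 5 = max(EF_Task 3=23, EF_Task 4=33) = 33; EF_Task 5 = 33+5 = 38
Expected project duration μ = 38 hours. Critical path: Task 1 → Task 2 → Task 4 → Task 5.

Backward pass:
LF_Task 5 = 38; LS_Task 5 = 38−5 = 33
LF_Task 4 = LS_Task 5 = 33; LS_Task 4 = 33−9 = 24
LF_Task 3 = min(LS_Task 4=24, LS_Task 5=33) = 24; LS_Task 3 = 24−8 = 16
LF_Task 2 = LS_Task 4 = 24; LS_Task 2 = 24−9 = 15
LF_Task 1 = min(LS_Task 2=15, LS_Task 3=16) = 15; LS_Task 1 = 15−15 = 0
Slack_Task 3 = LS_Task 3 − ES_Task 3 = 16 − 15 = 1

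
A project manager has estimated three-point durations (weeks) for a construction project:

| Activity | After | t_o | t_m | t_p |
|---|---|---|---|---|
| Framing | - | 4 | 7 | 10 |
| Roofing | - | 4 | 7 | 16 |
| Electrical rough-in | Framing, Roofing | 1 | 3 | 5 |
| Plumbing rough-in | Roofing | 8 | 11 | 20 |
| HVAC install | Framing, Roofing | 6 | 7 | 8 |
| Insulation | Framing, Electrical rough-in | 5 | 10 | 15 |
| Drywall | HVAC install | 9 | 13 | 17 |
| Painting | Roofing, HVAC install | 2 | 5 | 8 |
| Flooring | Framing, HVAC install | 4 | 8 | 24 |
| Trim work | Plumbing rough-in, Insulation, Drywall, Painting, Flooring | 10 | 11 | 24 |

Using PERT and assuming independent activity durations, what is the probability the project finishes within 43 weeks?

0.724

te_Framing = (4 + 4·7 + 10)/6 = 42/6 = 7; σ²_Framing = ((10−4)/6)² = 1.000
te_Roofing = (4 + 4·7 + 16)/6 = 48/6 = 8; σ²_Roofing = ((16−4)/6)² = 4.000
te_Electrical rough-in = (1 + 4·3 + 5)/6 = 18/6 = 3; σ²_Electrical rough-in = ((5−1)/6)² = 0.444
te_Plumbing rough-in = (8 + 4·11 + 20)/6 = 72/6 = 12; σ²_Plumbing rough-in = ((20−8)/6)² = 4.000
te_HVAC install = (6 + 4·7 + 8)/6 = 42/6 = 7; σ²_HVAC install = ((8−6)/6)² = 0.111
te_Insulation = (5 + 4·10 + 15)/6 = 60/6 = 10; σ²_Insulation = ((15−5)/6)² = 2.778
te_Drywall = (9 + 4·13 + 17)/6 = 78/6 = 13; σ²_Drywall = ((17−9)/6)² = 1.778
te_Painting = (2 + 4·5 + 8)/6 = 30/6 = 5; σ²_Painting = ((8−2)/6)² = 1.000
te_Flooring = (4 + 4·8 + 24)/6 = 60/6 = 10; σ²_Flooring = ((24−4)/6)² = 11.111
te_Trim work = (10 + 4·11 + 24)/6 = 78/6 = 13; σ²_Trim work = ((24−10)/6)² = 5.444

Forward pass:
ES_Framing = 0; EF_Framing = 7
ES_Roofing = 0; EF_Roofing = 8
ES_Electrical rough-in = max(EF_Framing=7, EF_Roofing=8) = 8; EF_Electrical rough-in = 8+3 = 11
ES_Plumbing rough-in = 8; EF_Plumbing rough-in = 8+12 = 20
ES_HVAC install = max(EF_Framing=7, EF_Roofing=8) = 8; EF_HVAC install = 8+7 = 15
ES_Insulation = max(EF_Framing=7, EF_Electrical rough-in=11) = 11; EF_Insulation = 11+10 = 21
ES_Drywall = 15; EF_Drywall = 15+13 = 28
ES_Painting = max(EF_Roofing=8, EF_HVAC install=15) = 15; EF_Painting = 15+5 = 20
ES_Flooring = max(EF_Framing=7, EF_HVAC install=15) = 15; EF_Flooring = 15+10 = 25
ES_Trim work = max(EF_Plumbing rough-in=20, EF_Insulation=21, EF_Drywall=28, EF_Painting=20, EF_Flooring=25) = 28; EF_Trim work = 28+13 = 41
Expected project duration μ = 41 weeks. Critical path: Roofing → HVAC install → Drywall → Trim work.

Variance along critical path = 4.000 + 0.111 + 1.778 + 5.444 = 11.333; σ = √11.333 = 3.367 weeks.
Z = (43 − 41) / 3.367 = 0.594
P(T ≤ 43) = Φ(0.594) ≈ 0.724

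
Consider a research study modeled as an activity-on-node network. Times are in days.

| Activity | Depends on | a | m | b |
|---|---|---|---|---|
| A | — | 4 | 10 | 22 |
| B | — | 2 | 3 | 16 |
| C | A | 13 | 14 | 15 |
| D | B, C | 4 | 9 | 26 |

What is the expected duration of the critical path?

te_A = (4 + 4·10 + 22)/6 = 66/6 = 11
te_B = (2 + 4·3 + 16)/6 = 30/6 = 5
te_C = (13 + 4·14 + 15)/6 = 84/6 = 14
te_D = (4 + 4·9 + 26)/6 = 66/6 = 11

Forward pass:
ES_A = 0; EF_A = 11
ES_B = 0; EF_B = 5
ES_C = 11; EF_C = 11+14 = 25
ES_D = max(EF_B=5, EF_C=25) = 25; EF_D = 25+11 = 36
Expected project duration μ = 36 days. Critical path: A → C → D.

36 days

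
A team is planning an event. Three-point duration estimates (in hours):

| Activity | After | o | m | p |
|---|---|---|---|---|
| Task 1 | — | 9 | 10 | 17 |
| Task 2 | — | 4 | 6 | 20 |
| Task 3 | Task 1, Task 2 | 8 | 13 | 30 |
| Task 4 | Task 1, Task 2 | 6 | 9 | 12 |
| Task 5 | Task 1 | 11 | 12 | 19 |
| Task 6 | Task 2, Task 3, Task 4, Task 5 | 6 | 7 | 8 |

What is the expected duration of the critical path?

33 hours

te_Task 1 = (9 + 4·10 + 17)/6 = 66/6 = 11
te_Task 2 = (4 + 4·6 + 20)/6 = 48/6 = 8
te_Task 3 = (8 + 4·13 + 30)/6 = 90/6 = 15
te_Task 4 = (6 + 4·9 + 12)/6 = 54/6 = 9
te_Task 5 = (11 + 4·12 + 19)/6 = 78/6 = 13
te_Task 6 = (6 + 4·7 + 8)/6 = 42/6 = 7

Forward pass:
ES_Task 1 = 0; EF_Task 1 = 11
ES_Task 2 = 0; EF_Task 2 = 8
ES_Task 3 = max(EF_Task 1=11, EF_Task 2=8) = 11; EF_Task 3 = 11+15 = 26
ES_Task 4 = max(EF_Task 1=11, EF_Task 2=8) = 11; EF_Task 4 = 11+9 = 20
ES_Task 5 = 11; EF_Task 5 = 11+13 = 24
ES_Task 6 = max(EF_Task 2=8, EF_Task 3=26, EF_Task 4=20, EF_Task 5=24) = 26; EF_Task 6 = 26+7 = 33
Expected project duration μ = 33 hours. Critical path: Task 1 → Task 3 → Task 6.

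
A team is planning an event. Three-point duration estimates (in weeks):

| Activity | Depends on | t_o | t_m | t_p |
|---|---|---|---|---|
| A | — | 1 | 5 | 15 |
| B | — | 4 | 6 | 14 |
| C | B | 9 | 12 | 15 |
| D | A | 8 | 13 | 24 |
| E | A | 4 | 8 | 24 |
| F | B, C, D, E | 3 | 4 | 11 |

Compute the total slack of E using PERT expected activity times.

te_A = (1 + 4·5 + 15)/6 = 36/6 = 6
te_B = (4 + 4·6 + 14)/6 = 42/6 = 7
te_C = (9 + 4·12 + 15)/6 = 72/6 = 12
te_D = (8 + 4·13 + 24)/6 = 84/6 = 14
te_E = (4 + 4·8 + 24)/6 = 60/6 = 10
te_F = (3 + 4·4 + 11)/6 = 30/6 = 5

Forward pass:
ES_A = 0; EF_A = 6
ES_B = 0; EF_B = 7
ES_C = 7; EF_C = 7+12 = 19
ES_D = 6; EF_D = 6+14 = 20
ES_E = 6; EF_E = 6+10 = 16
ES_F = max(EF_B=7, EF_C=19, EF_D=20, EF_E=16) = 20; EF_F = 20+5 = 25
Expected project duration μ = 25 weeks. Critical path: A → D → F.

Backward pass:
LF_F = 25; LS_F = 25−5 = 20
LF_E = LS_F = 20; LS_E = 20−10 = 10
LF_D = LS_F = 20; LS_D = 20−14 = 6
LF_C = LS_F = 20; LS_C = 20−12 = 8
LF_B = min(LS_C=8, LS_F=20) = 8; LS_B = 8−7 = 1
LF_A = min(LS_D=6, LS_E=10) = 6; LS_A = 6−6 = 0
Slack_E = LS_E − ES_E = 10 − 6 = 4

4 weeks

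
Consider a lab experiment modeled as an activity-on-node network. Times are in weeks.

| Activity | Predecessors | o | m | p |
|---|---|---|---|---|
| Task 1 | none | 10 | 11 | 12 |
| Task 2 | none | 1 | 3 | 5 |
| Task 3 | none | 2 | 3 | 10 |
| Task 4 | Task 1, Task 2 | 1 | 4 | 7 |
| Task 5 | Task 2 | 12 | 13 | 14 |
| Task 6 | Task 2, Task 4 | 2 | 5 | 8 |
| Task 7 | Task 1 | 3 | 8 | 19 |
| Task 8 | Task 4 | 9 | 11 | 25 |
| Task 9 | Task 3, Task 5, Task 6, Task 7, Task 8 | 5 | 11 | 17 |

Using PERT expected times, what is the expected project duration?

39 weeks

te_Task 1 = (10 + 4·11 + 12)/6 = 66/6 = 11
te_Task 2 = (1 + 4·3 + 5)/6 = 18/6 = 3
te_Task 3 = (2 + 4·3 + 10)/6 = 24/6 = 4
te_Task 4 = (1 + 4·4 + 7)/6 = 24/6 = 4
te_Task 5 = (12 + 4·13 + 14)/6 = 78/6 = 13
te_Task 6 = (2 + 4·5 + 8)/6 = 30/6 = 5
te_Task 7 = (3 + 4·8 + 19)/6 = 54/6 = 9
te_Task 8 = (9 + 4·11 + 25)/6 = 78/6 = 13
te_Task 9 = (5 + 4·11 + 17)/6 = 66/6 = 11

Forward pass:
ES_Task 1 = 0; EF_Task 1 = 11
ES_Task 2 = 0; EF_Task 2 = 3
ES_Task 3 = 0; EF_Task 3 = 4
ES_Task 4 = max(EF_Task 1=11, EF_Task 2=3) = 11; EF_Task 4 = 11+4 = 15
ES_Task 5 = 3; EF_Task 5 = 3+13 = 16
ES_Task 6 = max(EF_Task 2=3, EF_Task 4=15) = 15; EF_Task 6 = 15+5 = 20
ES_Task 7 = 11; EF_Task 7 = 11+9 = 20
ES_Task 8 = 15; EF_Task 8 = 15+13 = 28
ES_Task 9 = max(EF_Task 3=4, EF_Task 5=16, EF_Task 6=20, EF_Task 7=20, EF_Task 8=28) = 28; EF_Task 9 = 28+11 = 39
Expected project duration μ = 39 weeks. Critical path: Task 1 → Task 4 → Task 8 → Task 9.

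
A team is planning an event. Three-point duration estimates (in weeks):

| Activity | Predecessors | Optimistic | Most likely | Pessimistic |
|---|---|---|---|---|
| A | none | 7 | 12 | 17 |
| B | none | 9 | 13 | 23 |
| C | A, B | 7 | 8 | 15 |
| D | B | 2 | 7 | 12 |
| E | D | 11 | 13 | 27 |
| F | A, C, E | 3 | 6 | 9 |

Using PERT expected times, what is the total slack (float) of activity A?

15 weeks

te_A = (7 + 4·12 + 17)/6 = 72/6 = 12
te_B = (9 + 4·13 + 23)/6 = 84/6 = 14
te_C = (7 + 4·8 + 15)/6 = 54/6 = 9
te_D = (2 + 4·7 + 12)/6 = 42/6 = 7
te_E = (11 + 4·13 + 27)/6 = 90/6 = 15
te_F = (3 + 4·6 + 9)/6 = 36/6 = 6

Forward pass:
ES_A = 0; EF_A = 12
ES_B = 0; EF_B = 14
ES_C = max(EF_A=12, EF_B=14) = 14; EF_C = 14+9 = 23
ES_D = 14; EF_D = 14+7 = 21
ES_E = 21; EF_E = 21+15 = 36
ES_F = max(EF_A=12, EF_C=23, EF_E=36) = 36; EF_F = 36+6 = 42
Expected project duration μ = 42 weeks. Critical path: B → D → E → F.

Backward pass:
LF_F = 42; LS_F = 42−6 = 36
LF_E = LS_F = 36; LS_E = 36−15 = 21
LF_D = LS_E = 21; LS_D = 21−7 = 14
LF_C = LS_F = 36; LS_C = 36−9 = 27
LF_B = min(LS_C=27, LS_D=14) = 14; LS_B = 14−14 = 0
LF_A = min(LS_C=27, LS_F=36) = 27; LS_A = 27−12 = 15
Slack_A = LS_A − ES_A = 15 − 0 = 15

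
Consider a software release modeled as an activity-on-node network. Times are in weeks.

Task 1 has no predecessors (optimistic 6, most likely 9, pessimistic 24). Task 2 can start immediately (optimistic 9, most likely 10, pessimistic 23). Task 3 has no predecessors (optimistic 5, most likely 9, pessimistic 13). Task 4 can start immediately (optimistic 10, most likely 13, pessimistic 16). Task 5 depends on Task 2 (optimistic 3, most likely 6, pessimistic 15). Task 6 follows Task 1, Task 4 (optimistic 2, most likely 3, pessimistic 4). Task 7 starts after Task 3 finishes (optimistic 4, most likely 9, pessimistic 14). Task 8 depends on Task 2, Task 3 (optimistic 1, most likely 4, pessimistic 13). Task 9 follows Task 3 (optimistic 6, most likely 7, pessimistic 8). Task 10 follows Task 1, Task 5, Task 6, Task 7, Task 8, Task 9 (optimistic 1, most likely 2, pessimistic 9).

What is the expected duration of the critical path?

te_Task 1 = (6 + 4·9 + 24)/6 = 66/6 = 11
te_Task 2 = (9 + 4·10 + 23)/6 = 72/6 = 12
te_Task 3 = (5 + 4·9 + 13)/6 = 54/6 = 9
te_Task 4 = (10 + 4·13 + 16)/6 = 78/6 = 13
te_Task 5 = (3 + 4·6 + 15)/6 = 42/6 = 7
te_Task 6 = (2 + 4·3 + 4)/6 = 18/6 = 3
te_Task 7 = (4 + 4·9 + 14)/6 = 54/6 = 9
te_Task 8 = (1 + 4·4 + 13)/6 = 30/6 = 5
te_Task 9 = (6 + 4·7 + 8)/6 = 42/6 = 7
te_Task 10 = (1 + 4·2 + 9)/6 = 18/6 = 3

Forward pass:
ES_Task 1 = 0; EF_Task 1 = 11
ES_Task 2 = 0; EF_Task 2 = 12
ES_Task 3 = 0; EF_Task 3 = 9
ES_Task 4 = 0; EF_Task 4 = 13
ES_Task 5 = 12; EF_Task 5 = 12+7 = 19
ES_Task 6 = max(EF_Task 1=11, EF_Task 4=13) = 13; EF_Task 6 = 13+3 = 16
ES_Task 7 = 9; EF_Task 7 = 9+9 = 18
ES_Task 8 = max(EF_Task 2=12, EF_Task 3=9) = 12; EF_Task 8 = 12+5 = 17
ES_Task 9 = 9; EF_Task 9 = 9+7 = 16
ES_Task 10 = max(EF_Task 1=11, EF_Task 5=19, EF_Task 6=16, EF_Task 7=18, EF_Task 8=17, EF_Task 9=16) = 19; EF_Task 10 = 19+3 = 22
Expected project duration μ = 22 weeks. Critical path: Task 2 → Task 5 → Task 10.

22 weeks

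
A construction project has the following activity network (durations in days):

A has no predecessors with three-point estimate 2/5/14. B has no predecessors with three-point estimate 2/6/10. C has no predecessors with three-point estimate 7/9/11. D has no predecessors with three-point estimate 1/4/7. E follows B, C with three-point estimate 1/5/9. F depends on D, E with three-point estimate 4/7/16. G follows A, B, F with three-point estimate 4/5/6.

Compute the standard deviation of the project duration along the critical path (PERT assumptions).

te_A = (2 + 4·5 + 14)/6 = 36/6 = 6; σ²_A = ((14−2)/6)² = 4.000
te_B = (2 + 4·6 + 10)/6 = 36/6 = 6; σ²_B = ((10−2)/6)² = 1.778
te_C = (7 + 4·9 + 11)/6 = 54/6 = 9; σ²_C = ((11−7)/6)² = 0.444
te_D = (1 + 4·4 + 7)/6 = 24/6 = 4; σ²_D = ((7−1)/6)² = 1.000
te_E = (1 + 4·5 + 9)/6 = 30/6 = 5; σ²_E = ((9−1)/6)² = 1.778
te_F = (4 + 4·7 + 16)/6 = 48/6 = 8; σ²_F = ((16−4)/6)² = 4.000
te_G = (4 + 4·5 + 6)/6 = 30/6 = 5; σ²_G = ((6−4)/6)² = 0.111

Forward pass:
ES_A = 0; EF_A = 6
ES_B = 0; EF_B = 6
ES_C = 0; EF_C = 9
ES_D = 0; EF_D = 4
ES_E = max(EF_B=6, EF_C=9) = 9; EF_E = 9+5 = 14
ES_F = max(EF_D=4, EF_E=14) = 14; EF_F = 14+8 = 22
ES_G = max(EF_A=6, EF_B=6, EF_F=22) = 22; EF_G = 22+5 = 27
Expected project duration μ = 27 days. Critical path: C → E → F → G.

Variance along critical path = 0.444 + 1.778 + 4.000 + 0.111 = 6.333
σ = √6.333 = 2.517 days

2.52 days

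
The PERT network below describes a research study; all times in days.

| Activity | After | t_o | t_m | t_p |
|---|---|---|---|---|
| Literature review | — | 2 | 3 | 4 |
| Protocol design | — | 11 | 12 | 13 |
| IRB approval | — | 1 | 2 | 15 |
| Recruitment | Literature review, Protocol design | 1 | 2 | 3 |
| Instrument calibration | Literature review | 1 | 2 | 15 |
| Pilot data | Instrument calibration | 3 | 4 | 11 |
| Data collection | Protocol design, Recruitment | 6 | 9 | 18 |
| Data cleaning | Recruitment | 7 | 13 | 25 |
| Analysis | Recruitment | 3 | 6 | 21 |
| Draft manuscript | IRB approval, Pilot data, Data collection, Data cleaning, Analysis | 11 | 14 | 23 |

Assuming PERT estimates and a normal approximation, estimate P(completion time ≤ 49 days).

te_Literature review = (2 + 4·3 + 4)/6 = 18/6 = 3; σ²_Literature review = ((4−2)/6)² = 0.111
te_Protocol design = (11 + 4·12 + 13)/6 = 72/6 = 12; σ²_Protocol design = ((13−11)/6)² = 0.111
te_IRB approval = (1 + 4·2 + 15)/6 = 24/6 = 4; σ²_IRB approval = ((15−1)/6)² = 5.444
te_Recruitment = (1 + 4·2 + 3)/6 = 12/6 = 2; σ²_Recruitment = ((3−1)/6)² = 0.111
te_Instrument calibration = (1 + 4·2 + 15)/6 = 24/6 = 4; σ²_Instrument calibration = ((15−1)/6)² = 5.444
te_Pilot data = (3 + 4·4 + 11)/6 = 30/6 = 5; σ²_Pilot data = ((11−3)/6)² = 1.778
te_Data collection = (6 + 4·9 + 18)/6 = 60/6 = 10; σ²_Data collection = ((18−6)/6)² = 4.000
te_Data cleaning = (7 + 4·13 + 25)/6 = 84/6 = 14; σ²_Data cleaning = ((25−7)/6)² = 9.000
te_Analysis = (3 + 4·6 + 21)/6 = 48/6 = 8; σ²_Analysis = ((21−3)/6)² = 9.000
te_Draft manuscript = (11 + 4·14 + 23)/6 = 90/6 = 15; σ²_Draft manuscript = ((23−11)/6)² = 4.000

Forward pass:
ES_Literature review = 0; EF_Literature review = 3
ES_Protocol design = 0; EF_Protocol design = 12
ES_IRB approval = 0; EF_IRB approval = 4
ES_Recruitment = max(EF_Literature review=3, EF_Protocol design=12) = 12; EF_Recruitment = 12+2 = 14
ES_Instrument calibration = 3; EF_Instrument calibration = 3+4 = 7
ES_Pilot data = 7; EF_Pilot data = 7+5 = 12
ES_Data collection = max(EF_Protocol design=12, EF_Recruitment=14) = 14; EF_Data collection = 14+10 = 24
ES_Data cleaning = 14; EF_Data cleaning = 14+14 = 28
ES_Analysis = 14; EF_Analysis = 14+8 = 22
ES_Draft manuscript = max(EF_IRB approval=4, EF_Pilot data=12, EF_Data collection=24, EF_Data cleaning=28, EF_Analysis=22) = 28; EF_Draft manuscript = 28+15 = 43
Expected project duration μ = 43 days. Critical path: Protocol design → Recruitment → Data cleaning → Draft manuscript.

Variance along critical path = 0.111 + 0.111 + 9.000 + 4.000 = 13.222; σ = √13.222 = 3.636 days.
Z = (49 − 43) / 3.636 = 1.650
P(T ≤ 49) = Φ(1.650) ≈ 0.951

0.951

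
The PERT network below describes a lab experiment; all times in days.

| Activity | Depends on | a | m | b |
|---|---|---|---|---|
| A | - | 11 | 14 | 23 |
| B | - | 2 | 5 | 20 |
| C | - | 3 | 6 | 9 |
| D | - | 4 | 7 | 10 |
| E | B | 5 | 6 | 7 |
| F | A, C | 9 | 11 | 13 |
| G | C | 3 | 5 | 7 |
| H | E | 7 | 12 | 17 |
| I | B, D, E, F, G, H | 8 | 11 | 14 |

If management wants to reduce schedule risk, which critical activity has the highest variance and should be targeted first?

te_A = (11 + 4·14 + 23)/6 = 90/6 = 15; σ²_A = ((23−11)/6)² = 4.000
te_B = (2 + 4·5 + 20)/6 = 42/6 = 7; σ²_B = ((20−2)/6)² = 9.000
te_C = (3 + 4·6 + 9)/6 = 36/6 = 6; σ²_C = ((9−3)/6)² = 1.000
te_D = (4 + 4·7 + 10)/6 = 42/6 = 7; σ²_D = ((10−4)/6)² = 1.000
te_E = (5 + 4·6 + 7)/6 = 36/6 = 6; σ²_E = ((7−5)/6)² = 0.111
te_F = (9 + 4·11 + 13)/6 = 66/6 = 11; σ²_F = ((13−9)/6)² = 0.444
te_G = (3 + 4·5 + 7)/6 = 30/6 = 5; σ²_G = ((7−3)/6)² = 0.444
te_H = (7 + 4·12 + 17)/6 = 72/6 = 12; σ²_H = ((17−7)/6)² = 2.778
te_I = (8 + 4·11 + 14)/6 = 66/6 = 11; σ²_I = ((14−8)/6)² = 1.000

Forward pass:
ES_A = 0; EF_A = 15
ES_B = 0; EF_B = 7
ES_C = 0; EF_C = 6
ES_D = 0; EF_D = 7
ES_E = 7; EF_E = 7+6 = 13
ES_F = max(EF_A=15, EF_C=6) = 15; EF_F = 15+11 = 26
ES_G = 6; EF_G = 6+5 = 11
ES_H = 13; EF_H = 13+12 = 25
ES_I = max(EF_B=7, EF_D=7, EF_E=13, EF_F=26, EF_G=11, EF_H=25) = 26; EF_I = 26+11 = 37
Expected project duration μ = 37 days. Critical path: A → F → I.

Variances on critical path: σ²_A=4.000, σ²_F=0.444, σ²_I=1.000.
Largest is σ²_A = 4.000.

A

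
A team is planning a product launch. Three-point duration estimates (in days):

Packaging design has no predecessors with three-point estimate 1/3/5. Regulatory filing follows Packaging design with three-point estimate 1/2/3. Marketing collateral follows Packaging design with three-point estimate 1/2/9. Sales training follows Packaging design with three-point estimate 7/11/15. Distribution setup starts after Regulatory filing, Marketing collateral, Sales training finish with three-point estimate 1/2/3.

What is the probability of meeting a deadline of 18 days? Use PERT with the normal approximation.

te_Packaging design = (1 + 4·3 + 5)/6 = 18/6 = 3; σ²_Packaging design = ((5−1)/6)² = 0.444
te_Regulatory filing = (1 + 4·2 + 3)/6 = 12/6 = 2; σ²_Regulatory filing = ((3−1)/6)² = 0.111
te_Marketing collateral = (1 + 4·2 + 9)/6 = 18/6 = 3; σ²_Marketing collateral = ((9−1)/6)² = 1.778
te_Sales training = (7 + 4·11 + 15)/6 = 66/6 = 11; σ²_Sales training = ((15−7)/6)² = 1.778
te_Distribution setup = (1 + 4·2 + 3)/6 = 12/6 = 2; σ²_Distribution setup = ((3−1)/6)² = 0.111

Forward pass:
ES_Packaging design = 0; EF_Packaging design = 3
ES_Regulatory filing = 3; EF_Regulatory filing = 3+2 = 5
ES_Marketing collateral = 3; EF_Marketing collateral = 3+3 = 6
ES_Sales training = 3; EF_Sales training = 3+11 = 14
ES_Distribution setup = max(EF_Regulatory filing=5, EF_Marketing collateral=6, EF_Sales training=14) = 14; EF_Distribution setup = 14+2 = 16
Expected project duration μ = 16 days. Critical path: Packaging design → Sales training → Distribution setup.

Variance along critical path = 0.444 + 1.778 + 0.111 = 2.333; σ = √2.333 = 1.528 days.
Z = (18 − 16) / 1.528 = 1.309
P(T ≤ 18) = Φ(1.309) ≈ 0.905

0.905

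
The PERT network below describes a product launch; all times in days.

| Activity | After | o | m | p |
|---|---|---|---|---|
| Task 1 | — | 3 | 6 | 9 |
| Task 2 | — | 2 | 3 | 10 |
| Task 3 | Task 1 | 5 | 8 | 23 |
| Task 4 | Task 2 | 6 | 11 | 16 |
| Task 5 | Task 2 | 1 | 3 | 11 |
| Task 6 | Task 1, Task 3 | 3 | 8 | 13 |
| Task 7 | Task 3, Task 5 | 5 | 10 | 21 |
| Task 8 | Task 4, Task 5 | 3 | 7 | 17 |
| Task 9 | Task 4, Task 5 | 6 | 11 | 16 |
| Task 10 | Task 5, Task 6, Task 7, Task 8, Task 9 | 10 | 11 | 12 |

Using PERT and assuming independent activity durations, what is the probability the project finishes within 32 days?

te_Task 1 = (3 + 4·6 + 9)/6 = 36/6 = 6; σ²_Task 1 = ((9−3)/6)² = 1.000
te_Task 2 = (2 + 4·3 + 10)/6 = 24/6 = 4; σ²_Task 2 = ((10−2)/6)² = 1.778
te_Task 3 = (5 + 4·8 + 23)/6 = 60/6 = 10; σ²_Task 3 = ((23−5)/6)² = 9.000
te_Task 4 = (6 + 4·11 + 16)/6 = 66/6 = 11; σ²_Task 4 = ((16−6)/6)² = 2.778
te_Task 5 = (1 + 4·3 + 11)/6 = 24/6 = 4; σ²_Task 5 = ((11−1)/6)² = 2.778
te_Task 6 = (3 + 4·8 + 13)/6 = 48/6 = 8; σ²_Task 6 = ((13−3)/6)² = 2.778
te_Task 7 = (5 + 4·10 + 21)/6 = 66/6 = 11; σ²_Task 7 = ((21−5)/6)² = 7.111
te_Task 8 = (3 + 4·7 + 17)/6 = 48/6 = 8; σ²_Task 8 = ((17−3)/6)² = 5.444
te_Task 9 = (6 + 4·11 + 16)/6 = 66/6 = 11; σ²_Task 9 = ((16−6)/6)² = 2.778
te_Task 10 = (10 + 4·11 + 12)/6 = 66/6 = 11; σ²_Task 10 = ((12−10)/6)² = 0.111

Forward pass:
ES_Task 1 = 0; EF_Task 1 = 6
ES_Task 2 = 0; EF_Task 2 = 4
ES_Task 3 = 6; EF_Task 3 = 6+10 = 16
ES_Task 4 = 4; EF_Task 4 = 4+11 = 15
ES_Task 5 = 4; EF_Task 5 = 4+4 = 8
ES_Task 6 = max(EF_Task 1=6, EF_Task 3=16) = 16; EF_Task 6 = 16+8 = 24
ES_Task 7 = max(EF_Task 3=16, EF_Task 5=8) = 16; EF_Task 7 = 16+11 = 27
ES_Task 8 = max(EF_Task 4=15, EF_Task 5=8) = 15; EF_Task 8 = 15+8 = 23
ES_Task 9 = max(EF_Task 4=15, EF_Task 5=8) = 15; EF_Task 9 = 15+11 = 26
ES_Task 10 = max(EF_Task 5=8, EF_Task 6=24, EF_Task 7=27, EF_Task 8=23, EF_Task 9=26) = 27; EF_Task 10 = 27+11 = 38
Expected project duration μ = 38 days. Critical path: Task 1 → Task 3 → Task 7 → Task 10.

Variance along critical path = 1.000 + 9.000 + 7.111 + 0.111 = 17.222; σ = √17.222 = 4.150 days.
Z = (32 − 38) / 4.150 = -1.446
P(T ≤ 32) = Φ(-1.446) ≈ 0.074

0.074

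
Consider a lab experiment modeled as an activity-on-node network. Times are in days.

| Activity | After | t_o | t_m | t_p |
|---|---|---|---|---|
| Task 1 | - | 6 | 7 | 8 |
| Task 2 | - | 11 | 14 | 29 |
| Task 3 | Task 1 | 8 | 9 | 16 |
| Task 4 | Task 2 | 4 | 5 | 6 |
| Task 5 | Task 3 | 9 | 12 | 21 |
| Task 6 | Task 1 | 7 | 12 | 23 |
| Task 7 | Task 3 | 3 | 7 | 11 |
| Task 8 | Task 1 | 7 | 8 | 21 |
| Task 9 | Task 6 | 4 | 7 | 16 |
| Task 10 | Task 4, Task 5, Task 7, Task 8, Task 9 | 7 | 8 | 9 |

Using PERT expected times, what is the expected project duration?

te_Task 1 = (6 + 4·7 + 8)/6 = 42/6 = 7
te_Task 2 = (11 + 4·14 + 29)/6 = 96/6 = 16
te_Task 3 = (8 + 4·9 + 16)/6 = 60/6 = 10
te_Task 4 = (4 + 4·5 + 6)/6 = 30/6 = 5
te_Task 5 = (9 + 4·12 + 21)/6 = 78/6 = 13
te_Task 6 = (7 + 4·12 + 23)/6 = 78/6 = 13
te_Task 7 = (3 + 4·7 + 11)/6 = 42/6 = 7
te_Task 8 = (7 + 4·8 + 21)/6 = 60/6 = 10
te_Task 9 = (4 + 4·7 + 16)/6 = 48/6 = 8
te_Task 10 = (7 + 4·8 + 9)/6 = 48/6 = 8

Forward pass:
ES_Task 1 = 0; EF_Task 1 = 7
ES_Task 2 = 0; EF_Task 2 = 16
ES_Task 3 = 7; EF_Task 3 = 7+10 = 17
ES_Task 4 = 16; EF_Task 4 = 16+5 = 21
ES_Task 5 = 17; EF_Task 5 = 17+13 = 30
ES_Task 6 = 7; EF_Task 6 = 7+13 = 20
ES_Task 7 = 17; EF_Task 7 = 17+7 = 24
ES_Task 8 = 7; EF_Task 8 = 7+10 = 17
ES_Task 9 = 20; EF_Task 9 = 20+8 = 28
ES_Task 10 = max(EF_Task 4=21, EF_Task 5=30, EF_Task 7=24, EF_Task 8=17, EF_Task 9=28) = 30; EF_Task 10 = 30+8 = 38
Expected project duration μ = 38 days. Critical path: Task 1 → Task 3 → Task 5 → Task 10.

38 days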